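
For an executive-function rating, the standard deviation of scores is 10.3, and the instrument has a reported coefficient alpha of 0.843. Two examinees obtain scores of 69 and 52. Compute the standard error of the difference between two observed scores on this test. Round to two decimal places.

SEM = 10.3000 * √(1 − 0.8430) = 10.3000 * √0.1570 ≃ 10.3000 * 0.3962 ≃ 4.0812
Standard error of the difference = 4.0812·√2 ≃ 5.7717

5.77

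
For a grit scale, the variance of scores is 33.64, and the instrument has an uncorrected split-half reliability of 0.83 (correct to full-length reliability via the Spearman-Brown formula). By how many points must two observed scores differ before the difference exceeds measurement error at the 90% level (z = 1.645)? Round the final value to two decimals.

4.11

σ = 33.64^(1/2) = 5.8000
Full-length reliability (Spearman-Brown) = 2(0.83)/(1+0.83) ≈ 0.9071
SEM = 5.8000 × √(1 − 0.9071) = 5.8000 × √0.0929 ≈ 5.8000 × 0.3048 ≈ 1.7678
SE_diff = SEM × √2 ≈ 1.7678 × 1.4142 ≈ 2.5000
Smallest detectable difference = 1.645×2.5000 ≈ 4.1125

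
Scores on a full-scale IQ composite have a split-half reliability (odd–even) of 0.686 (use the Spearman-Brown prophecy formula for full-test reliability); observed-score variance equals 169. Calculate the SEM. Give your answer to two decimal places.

SD = √169 = 13.000
Full-length reliability (Spearman-Brown) = 2(0.686)/(1+0.686) ≈ 0.814
SEM = 13.000·√(1 − 0.814) ≈ 5.610

5.61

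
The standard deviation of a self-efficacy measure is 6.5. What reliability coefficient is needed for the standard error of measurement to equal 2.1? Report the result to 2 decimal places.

0.90

r = 1 − (SEM / SD)² = 1 − (2.1000 / 6.5)² ≈ 1 − 0.1044 ≈ 0.8956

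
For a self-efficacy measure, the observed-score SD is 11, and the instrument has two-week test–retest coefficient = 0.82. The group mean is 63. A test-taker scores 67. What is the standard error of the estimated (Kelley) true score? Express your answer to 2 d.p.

4.23

SE_est = SD × √(r(1 − r)) = 11.000 × √0.148 ≈ 11.000 × 0.384 ≈ 4.226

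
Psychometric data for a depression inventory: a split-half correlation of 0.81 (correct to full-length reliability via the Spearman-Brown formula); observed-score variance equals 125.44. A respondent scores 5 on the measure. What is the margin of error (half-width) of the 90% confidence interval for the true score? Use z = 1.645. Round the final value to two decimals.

5.97

SD = √125.44 = 11.20000
r_full = 2·0.81 / (1 + 0.81) ≃ 0.89503
SEM = 11.20000*√(1 − 0.89503) ≃ 3.62874
Half-width = 1.645*3.62874 ≃ 5.96927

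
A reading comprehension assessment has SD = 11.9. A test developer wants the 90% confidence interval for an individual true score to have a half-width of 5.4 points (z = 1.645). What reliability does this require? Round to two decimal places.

Required SEM = 5.4 / 1.645 ≈ 3.2827
Required reliability = 1 − (SEM/SD)² = 1 − 0.0761 ≈ 0.9239

0.92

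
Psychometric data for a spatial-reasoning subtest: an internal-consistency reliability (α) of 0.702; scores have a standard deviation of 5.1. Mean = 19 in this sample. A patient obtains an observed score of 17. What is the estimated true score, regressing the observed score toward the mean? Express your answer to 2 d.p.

T̂ = r·X + (1 − r)·M = 0.7020·17 + 0.2980·19 = 11.9340 + 5.6620 ≃ 17.5960

17.60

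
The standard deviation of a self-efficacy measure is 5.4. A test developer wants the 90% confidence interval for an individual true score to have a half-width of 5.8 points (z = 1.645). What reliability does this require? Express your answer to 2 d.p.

0.57

Required SEM = 5.8 / 1.645 ≈ 3.5258
Required reliability = 1 − (SEM/SD)² = 1 − 0.4263 ≈ 0.5737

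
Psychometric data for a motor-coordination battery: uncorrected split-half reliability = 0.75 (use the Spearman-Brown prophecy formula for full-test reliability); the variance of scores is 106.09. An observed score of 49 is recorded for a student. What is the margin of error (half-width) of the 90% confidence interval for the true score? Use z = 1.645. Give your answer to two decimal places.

SD = √106.09 ≈ 10.3000
r_full = 2·0.75 / (1 + 0.75) ≈ 0.8571
SEM = 10.3000×√(1 − 0.8571) ≈ 3.8930
Margin = 1.645 × 3.8930 ≈ 6.4040

6.40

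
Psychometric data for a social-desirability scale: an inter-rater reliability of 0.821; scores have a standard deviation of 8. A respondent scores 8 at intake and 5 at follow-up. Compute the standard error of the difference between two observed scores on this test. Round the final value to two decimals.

SEM = 8.000 × √(1 − 0.821) = 8.000 × √0.179 ≈ 8.000 × 0.423 ≈ 3.385
SE_diff = SEM × √2 ≈ 3.385 × 1.414 ≈ 4.787

4.79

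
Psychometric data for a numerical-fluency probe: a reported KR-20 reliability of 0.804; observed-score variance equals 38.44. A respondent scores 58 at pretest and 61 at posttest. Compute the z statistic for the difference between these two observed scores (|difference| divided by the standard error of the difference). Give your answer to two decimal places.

0.77

σ = 38.44^(1/2) = 6.2000
SEM = 6.2000 × √(1 − 0.8040) = 6.2000 × √0.1960 ≈ 6.2000 × 0.4427 ≈ 2.7449
SE_diff = √2 × SEM ≈ 3.8818
z = 3 / 3.8818 ≈ 0.7728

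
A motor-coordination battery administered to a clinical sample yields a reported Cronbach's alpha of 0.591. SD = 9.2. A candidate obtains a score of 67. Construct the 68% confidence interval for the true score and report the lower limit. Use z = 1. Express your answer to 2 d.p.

SEM = 9.200 × √(1 − 0.591) = 9.200 × √0.409 ≈ 9.200 × 0.640 ≈ 5.884
Half-width = 1×5.884 ≈ 5.884
Lower bound: 67 − 5.884 = 61.116

61.12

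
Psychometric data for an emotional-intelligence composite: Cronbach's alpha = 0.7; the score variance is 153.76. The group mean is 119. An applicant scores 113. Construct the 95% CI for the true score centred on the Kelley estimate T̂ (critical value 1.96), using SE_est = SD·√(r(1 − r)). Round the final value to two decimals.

[103.66, 125.94]

SD = √153.76 ≈ 12.40000
Estimated true score = 0.70000·113 + (1 − 0.70000)·119 ≈ 114.80000
SE_est = 12.40000·√(0.70000·0.30000) ≈ 5.68239
CI = 114.80000 ± 1.96 · 5.68239 → [103.66251, 125.93749]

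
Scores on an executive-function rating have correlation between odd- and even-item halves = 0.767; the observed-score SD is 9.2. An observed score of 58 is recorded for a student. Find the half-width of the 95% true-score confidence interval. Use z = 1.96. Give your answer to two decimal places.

r_full = 2·0.767 / (1 + 0.767) ≃ 0.868
SEM = 9.200*√(1 − 0.868) ≃ 3.341
Margin = 1.96 * 3.341 ≃ 6.548

6.55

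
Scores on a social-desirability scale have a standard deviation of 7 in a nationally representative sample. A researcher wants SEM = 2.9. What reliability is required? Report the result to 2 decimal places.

0.83

Required reliability = 1 − (SEM/SD)² = 1 − 0.1716 ≃ 0.8284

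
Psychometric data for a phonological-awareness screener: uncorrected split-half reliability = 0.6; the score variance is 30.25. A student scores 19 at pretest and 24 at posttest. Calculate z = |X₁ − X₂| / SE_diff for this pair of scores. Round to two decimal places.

1.29

SD = √30.25 ≈ 5.500
Full-length reliability (Spearman-Brown) = 2(0.6)/(1+0.6) ≈ 0.750
SEM = 5.500 * √(1 − 0.750) = 5.500 * √0.250 ≈ 5.500 * 0.500 ≈ 2.750
Standard error of the difference = 2.750·√2 ≈ 3.889
z = |19 − 24| / 3.889 = 5 / 3.889 ≈ 1.286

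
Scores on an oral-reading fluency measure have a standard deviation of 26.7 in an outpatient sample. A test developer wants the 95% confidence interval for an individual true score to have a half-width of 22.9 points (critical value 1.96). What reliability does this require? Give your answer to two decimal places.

0.81

Required SEM = 22.9 / 1.96 ≃ 11.68367
r = 1 − (SEM / SD)² = 1 − (11.68367 / 26.7)² ≃ 1 − 0.19149 ≃ 0.80851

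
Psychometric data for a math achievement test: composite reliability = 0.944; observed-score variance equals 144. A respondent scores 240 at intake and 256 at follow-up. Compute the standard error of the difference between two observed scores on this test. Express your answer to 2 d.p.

SD = √144 ≈ 12.0000
SEM = 12.0000 * √(1 − 0.9440) = 12.0000 * √0.0560 ≈ 12.0000 * 0.2366 ≈ 2.8397
Standard error of the difference = 2.8397·√2 ≈ 4.0160

4.02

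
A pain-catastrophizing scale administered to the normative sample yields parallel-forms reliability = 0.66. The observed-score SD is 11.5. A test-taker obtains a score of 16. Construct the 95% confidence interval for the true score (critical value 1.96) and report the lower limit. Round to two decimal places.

SEM = 11.5000*√(1 − 0.6600) ≈ 6.7056
1.96 * SEM ≈ 13.1430
Lower limit = 16 − 13.1430 ≈ 2.8570

2.86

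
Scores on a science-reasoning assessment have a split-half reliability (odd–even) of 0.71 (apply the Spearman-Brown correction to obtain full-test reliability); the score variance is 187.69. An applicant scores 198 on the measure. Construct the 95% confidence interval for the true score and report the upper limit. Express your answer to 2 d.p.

SD = √187.69 ≈ 13.70000
Spearman-Brown: r = 2(0.71) / (1 + 0.71) = 1.42000 / 1.71000 ≈ 0.83041
SEM = 13.70000 * √(1 − 0.83041) = 13.70000 * √0.16959 ≈ 13.70000 * 0.41181 ≈ 5.64185
Half-width = 1.96*5.64185 ≈ 11.05803
Upper bound: 198 + 11.05803 = 209.05803

209.06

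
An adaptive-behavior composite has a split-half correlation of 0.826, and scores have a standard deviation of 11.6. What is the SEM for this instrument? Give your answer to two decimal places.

Full-length reliability (Spearman-Brown) = 2(0.826)/(1+0.826) ≃ 0.905
SEM = 11.600 × √(1 − 0.905) = 11.600 × √0.095 ≃ 11.600 × 0.309 ≃ 3.581

3.58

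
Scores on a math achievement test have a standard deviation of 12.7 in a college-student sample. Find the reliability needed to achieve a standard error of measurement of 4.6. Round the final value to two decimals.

r = 1 − (SEM / SD)² = 1 − (4.6000 / 12.7)² ≈ 1 − 0.1312 ≈ 0.8688

0.87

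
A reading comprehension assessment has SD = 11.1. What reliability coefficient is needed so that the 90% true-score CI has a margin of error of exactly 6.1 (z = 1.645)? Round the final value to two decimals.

0.89

SEM needed = half-width / z = 6.1/1.645 ≈ 3.7082
r = 1 − (3.7082/11.1)² ≈ 1 − 0.1116 ≈ 0.8884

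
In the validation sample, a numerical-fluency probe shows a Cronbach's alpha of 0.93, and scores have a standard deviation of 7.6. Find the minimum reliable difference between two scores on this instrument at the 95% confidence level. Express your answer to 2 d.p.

5.57

SEM = 7.60000×√(1 − 0.93000) ≃ 2.01077
SE_diff = √2 × SEM ≃ 2.84366
Minimum reliable difference = 1.96 × SE_diff ≃ 1.96 × 2.84366 ≃ 5.57357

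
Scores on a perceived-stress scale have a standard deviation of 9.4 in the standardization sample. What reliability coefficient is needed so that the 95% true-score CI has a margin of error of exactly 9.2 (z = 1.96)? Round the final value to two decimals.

Required SEM = 9.2 / 1.96 ≈ 4.6939
Required reliability = 1 − (SEM/SD)² = 1 − 0.2493 ≈ 0.7507

0.75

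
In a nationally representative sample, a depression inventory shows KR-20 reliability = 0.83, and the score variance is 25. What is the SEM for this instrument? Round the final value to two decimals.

2.06

SD = √25 ≈ 5.0000
SEM = 5.0000×√(1 − 0.8300) ≈ 2.0616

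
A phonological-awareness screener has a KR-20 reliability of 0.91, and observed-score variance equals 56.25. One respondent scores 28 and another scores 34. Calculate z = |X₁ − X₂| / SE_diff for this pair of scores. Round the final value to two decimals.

SD = √56.25 ≈ 7.5000
SEM = 7.5000 · √(1 − 0.9100) = 7.5000 · √0.0900 ≈ 7.5000 · 0.3000 ≈ 2.2500
SE_diff = √2 · SEM ≈ 3.1820
z = 6 / 3.1820 ≈ 1.8856

1.89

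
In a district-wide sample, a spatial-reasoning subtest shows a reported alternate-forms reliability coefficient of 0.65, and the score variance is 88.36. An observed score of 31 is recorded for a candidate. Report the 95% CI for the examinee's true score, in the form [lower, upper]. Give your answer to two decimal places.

[20.10, 41.90]

SD = √88.36 ≃ 9.40000
SEM = 9.40000 × √(1 − 0.65000) = 9.40000 × √0.35000 ≃ 9.40000 × 0.59161 ≃ 5.56111
Half-width = 1.96×5.56111 ≃ 10.89979
95% CI: 31 ± 10.89979 = [20.10021, 41.89979]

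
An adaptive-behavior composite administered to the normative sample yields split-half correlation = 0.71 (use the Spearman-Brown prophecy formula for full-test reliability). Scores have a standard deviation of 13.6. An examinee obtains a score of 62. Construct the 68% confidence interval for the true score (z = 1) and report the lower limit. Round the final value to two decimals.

Full-length reliability (Spearman-Brown) = 2(0.71)/(1+0.71) ≃ 0.830
SEM = 13.600 × √(1 − 0.830) = 13.600 × √0.170 ≃ 13.600 × 0.412 ≃ 5.601
Half-width = 1×5.601 ≃ 5.601
Lower bound: 62 − 5.601 = 56.399

56.40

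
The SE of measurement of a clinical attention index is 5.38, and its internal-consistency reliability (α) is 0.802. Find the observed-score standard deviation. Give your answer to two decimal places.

SD = 5.38 / √(1 − 0.802) ≃ 12.0907

12.09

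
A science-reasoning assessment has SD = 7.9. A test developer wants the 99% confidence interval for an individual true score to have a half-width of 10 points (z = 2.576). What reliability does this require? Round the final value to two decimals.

0.76

SEM needed = half-width / z = 10/2.576 ≃ 3.882
Required reliability = 1 − (SEM/SD)² = 1 − 0.241 ≃ 0.759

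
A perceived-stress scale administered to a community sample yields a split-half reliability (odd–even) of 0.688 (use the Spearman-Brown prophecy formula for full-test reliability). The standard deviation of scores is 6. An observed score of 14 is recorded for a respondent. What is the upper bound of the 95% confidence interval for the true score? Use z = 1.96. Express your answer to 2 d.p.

r_full = 2·0.688 / (1 + 0.688) ≃ 0.815
SEM = 6.000 · √(1 − 0.815) = 6.000 · √0.185 ≃ 6.000 · 0.430 ≃ 2.580
Margin = 1.96 · 2.580 ≃ 5.056
Upper bound: 14 + 5.056 = 19.056

19.06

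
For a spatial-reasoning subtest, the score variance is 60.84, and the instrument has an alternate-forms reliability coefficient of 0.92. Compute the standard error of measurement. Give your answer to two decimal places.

2.21

σ = 60.84^(1/2) = 7.80000
The standard error of measurement is 7.80000×√(1 − 0.92000) ≃ 7.80000×0.28284 ≃ 2.20617.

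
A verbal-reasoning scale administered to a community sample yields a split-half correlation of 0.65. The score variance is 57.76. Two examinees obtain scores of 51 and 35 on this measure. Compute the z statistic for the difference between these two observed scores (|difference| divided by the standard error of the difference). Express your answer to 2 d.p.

3.23

SD = √57.76 ≃ 7.600
Full-length reliability (Spearman-Brown) = 2(0.65)/(1+0.65) ≃ 0.788
SEM = 7.600 × √(1 − 0.788) = 7.600 × √0.212 ≃ 7.600 × 0.461 ≃ 3.500
Standard error of the difference = 3.500·√2 ≃ 4.950
z = 16 / 4.950 ≃ 3.232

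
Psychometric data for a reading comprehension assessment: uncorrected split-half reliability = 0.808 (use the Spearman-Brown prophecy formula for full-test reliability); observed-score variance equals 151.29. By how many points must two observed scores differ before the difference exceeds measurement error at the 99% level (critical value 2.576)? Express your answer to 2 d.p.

14.60

SD = √151.29 = 12.300
Spearman-Brown: r = 2(0.808) / (1 + 0.808) = 1.616 / 1.808 ≃ 0.894
SEM = 12.300·√(1 − 0.894) ≃ 4.008
SE_diff = SEM · √2 ≃ 4.008 · 1.414 ≃ 5.669
Minimum reliable difference = 2.576 · SE_diff ≃ 2.576 · 5.669 ≃ 14.602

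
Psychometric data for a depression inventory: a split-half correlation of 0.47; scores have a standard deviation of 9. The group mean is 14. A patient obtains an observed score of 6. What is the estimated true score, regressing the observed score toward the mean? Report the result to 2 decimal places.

r_full = 2·0.47 / (1 + 0.47) ≈ 0.63946
T̂ = r·X + (1 − r)·M = 0.63946×6 + 0.36054×14 ≈ 3.83673 + 5.04762 ≈ 8.88435

8.88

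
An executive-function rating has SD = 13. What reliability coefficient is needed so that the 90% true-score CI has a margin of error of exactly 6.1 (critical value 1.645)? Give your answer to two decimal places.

0.92

Required SEM = 6.1 / 1.645 ≈ 3.7082
r = 1 − (SEM / SD)² = 1 − (3.7082 / 13)² ≈ 1 − 0.0814 ≈ 0.9186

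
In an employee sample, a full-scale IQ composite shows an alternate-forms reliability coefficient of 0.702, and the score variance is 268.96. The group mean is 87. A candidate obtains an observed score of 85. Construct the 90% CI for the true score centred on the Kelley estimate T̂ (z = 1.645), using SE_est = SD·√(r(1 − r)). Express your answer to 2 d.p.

SD = √268.96 = 16.400
T̂ = 0.702(85) + 0.298(87) ≈ 85.596
SE_est = SD · √(r(1 − r)) = 16.400 · √0.209 ≈ 16.400 · 0.457 ≈ 7.501
CI = 85.596 ± 1.645 · 7.501 → [73.257, 97.935]

[73.26, 97.94]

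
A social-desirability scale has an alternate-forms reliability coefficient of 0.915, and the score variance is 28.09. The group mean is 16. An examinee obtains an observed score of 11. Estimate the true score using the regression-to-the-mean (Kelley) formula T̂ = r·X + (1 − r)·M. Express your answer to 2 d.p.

11.43

T̂ = 0.91500(11) + 0.08500(16) ≃ 11.42500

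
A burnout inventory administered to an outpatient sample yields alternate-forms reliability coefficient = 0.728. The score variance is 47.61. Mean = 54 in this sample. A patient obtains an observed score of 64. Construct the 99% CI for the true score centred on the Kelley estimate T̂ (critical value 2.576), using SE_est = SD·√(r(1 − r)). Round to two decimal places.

[53.37, 69.19]

σ = 47.61^(1/2) = 6.90000
T̂ = r·X + (1 − r)·M = 0.72800×64 + 0.27200×54 = 46.59200 + 14.68800 ≈ 61.28000
SE_est = SD × √(r(1 − r)) = 6.90000 × √0.19802 ≈ 6.90000 × 0.44499 ≈ 3.07043
99% CI: 61.28000 ± 7.90943 ≈ (53.37057, 69.18943)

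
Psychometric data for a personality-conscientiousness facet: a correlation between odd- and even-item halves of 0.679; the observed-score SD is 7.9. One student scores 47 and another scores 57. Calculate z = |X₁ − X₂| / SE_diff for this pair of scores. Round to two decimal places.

r_full = 2·0.679 / (1 + 0.679) ≈ 0.8088
The standard error of measurement is 7.9000·√(1 − 0.8088) ≈ 7.9000·0.4372 ≈ 3.4543.
SE_diff = SEM · √2 ≈ 3.4543 · 1.4142 ≈ 4.8851
z = |47 − 57| / 4.8851 = 10 / 4.8851 ≈ 2.0471

2.05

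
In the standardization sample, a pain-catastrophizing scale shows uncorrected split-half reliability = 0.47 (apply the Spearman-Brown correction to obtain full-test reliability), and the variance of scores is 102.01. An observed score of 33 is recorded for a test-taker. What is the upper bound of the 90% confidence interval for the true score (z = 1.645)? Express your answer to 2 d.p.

42.98

SD = √102.01 = 10.100
Spearman-Brown: r = 2(0.47) / (1 + 0.47) = 0.940 / 1.470 ≃ 0.639
The standard error of measurement is 10.100×√(1 − 0.639) ≃ 10.100×0.600 ≃ 6.065.
1.645 × SEM ≃ 9.976
Upper bound: 33 + 9.976 = 42.976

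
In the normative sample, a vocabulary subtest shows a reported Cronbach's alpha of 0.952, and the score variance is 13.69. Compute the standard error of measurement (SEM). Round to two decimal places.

σ = 13.69^(1/2) = 3.7000
SEM = 3.7000 * √(1 − 0.9520) = 3.7000 * √0.0480 ≈ 3.7000 * 0.2191 ≈ 0.8106

0.81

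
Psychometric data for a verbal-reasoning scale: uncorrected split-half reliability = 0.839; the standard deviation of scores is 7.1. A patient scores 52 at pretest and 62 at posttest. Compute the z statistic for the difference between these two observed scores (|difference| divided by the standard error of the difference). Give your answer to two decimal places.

Spearman-Brown: r = 2(0.839) / (1 + 0.839) = 1.67800 / 1.83900 ≈ 0.91245
The standard error of measurement is 7.10000×√(1 − 0.91245) ≈ 7.10000×0.29588 ≈ 2.10078.
SE_diff = SEM × √2 ≈ 2.10078 × 1.41421 ≈ 2.97095
z = 10 / 2.97095 ≈ 3.36593

3.37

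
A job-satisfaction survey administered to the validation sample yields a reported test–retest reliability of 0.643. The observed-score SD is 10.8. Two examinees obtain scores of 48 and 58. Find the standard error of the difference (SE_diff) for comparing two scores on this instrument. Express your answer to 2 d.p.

SEM = 10.8000 * √(1 − 0.6430) = 10.8000 * √0.3570 ≈ 10.8000 * 0.5975 ≈ 6.4529
SE_diff = SEM * √2 ≈ 6.4529 * 1.4142 ≈ 9.1258

9.13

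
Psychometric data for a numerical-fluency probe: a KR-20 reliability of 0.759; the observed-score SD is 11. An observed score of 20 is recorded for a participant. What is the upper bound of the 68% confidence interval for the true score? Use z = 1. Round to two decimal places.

The standard error of measurement is 11.000·√(1 − 0.759) ≈ 11.000·0.491 ≈ 5.400.
Half-width = 1·5.400 ≈ 5.400
Upper bound: 20 + 5.400 = 25.400

25.40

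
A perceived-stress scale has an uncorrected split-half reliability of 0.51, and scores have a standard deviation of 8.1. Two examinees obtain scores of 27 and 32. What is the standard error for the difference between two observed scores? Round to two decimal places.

6.53

Spearman-Brown: r = 2(0.51) / (1 + 0.51) = 1.0200 / 1.5100 ≈ 0.6755
SEM = 8.1000*√(1 − 0.6755) ≈ 4.6142
SE_diff = SEM * √2 ≈ 4.6142 * 1.4142 ≈ 6.5254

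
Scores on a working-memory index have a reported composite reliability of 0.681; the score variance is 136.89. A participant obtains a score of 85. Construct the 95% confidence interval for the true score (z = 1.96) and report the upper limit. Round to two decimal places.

SD = √136.89 = 11.70000
SEM = 11.70000*√(1 − 0.68100) ≈ 6.60817
1.96 * SEM ≈ 12.95201
Upper limit = 85 + 12.95201 ≈ 97.95201

97.95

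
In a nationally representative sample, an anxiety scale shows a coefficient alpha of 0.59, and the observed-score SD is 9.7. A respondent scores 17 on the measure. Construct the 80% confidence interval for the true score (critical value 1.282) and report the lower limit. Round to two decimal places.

9.04

The standard error of measurement is 9.7000×√(1 − 0.5900) ≈ 9.7000×0.6403 ≈ 6.2110.
Margin = 1.282 × 6.2110 ≈ 7.9625
Lower bound: 17 − 7.9625 = 9.0375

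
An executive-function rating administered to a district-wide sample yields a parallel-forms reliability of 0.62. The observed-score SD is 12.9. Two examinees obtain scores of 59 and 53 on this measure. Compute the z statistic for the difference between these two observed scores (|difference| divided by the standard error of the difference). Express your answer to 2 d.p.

The standard error of measurement is 12.9000*√(1 − 0.6200) ≈ 12.9000*0.6164 ≈ 7.9521.
SE_diff = √2 * SEM ≈ 11.2460
z = 6 / 11.2460 ≈ 0.5335

0.53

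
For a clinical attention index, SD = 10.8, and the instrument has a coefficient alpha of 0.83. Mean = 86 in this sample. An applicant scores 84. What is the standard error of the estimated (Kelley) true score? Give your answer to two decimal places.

SE_est = SD · √(r(1 − r)) = 10.8000 · √0.1411 ≃ 10.8000 · 0.3756 ≃ 4.0568

4.06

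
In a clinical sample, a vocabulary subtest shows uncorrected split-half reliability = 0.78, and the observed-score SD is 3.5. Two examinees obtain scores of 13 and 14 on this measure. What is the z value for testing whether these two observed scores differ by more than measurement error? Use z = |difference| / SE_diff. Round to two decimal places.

0.57

Spearman-Brown: r = 2(0.78) / (1 + 0.78) = 1.5600 / 1.7800 ≈ 0.8764
SEM = 3.5000·√(1 − 0.8764) ≈ 1.2305
SE_diff = SEM · √2 ≈ 1.2305 · 1.4142 ≈ 1.7401
z = |13 − 14| / 1.7401 = 1 / 1.7401 ≈ 0.5747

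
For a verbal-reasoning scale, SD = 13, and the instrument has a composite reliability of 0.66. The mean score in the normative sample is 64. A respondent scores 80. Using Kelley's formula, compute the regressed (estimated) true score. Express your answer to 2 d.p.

74.56

T̂ = r·X + (1 − r)·M = 0.6600×80 + 0.3400×64 = 52.8000 + 21.7600 ≃ 74.5600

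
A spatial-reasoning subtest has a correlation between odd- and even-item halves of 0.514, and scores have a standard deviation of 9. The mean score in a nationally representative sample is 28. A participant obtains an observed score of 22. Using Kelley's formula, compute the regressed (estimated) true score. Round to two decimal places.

Full-length reliability (Spearman-Brown) = 2(0.514)/(1+0.514) ≈ 0.6790
T̂ = 0.6790(22) + 0.3210(28) ≈ 23.9260

23.93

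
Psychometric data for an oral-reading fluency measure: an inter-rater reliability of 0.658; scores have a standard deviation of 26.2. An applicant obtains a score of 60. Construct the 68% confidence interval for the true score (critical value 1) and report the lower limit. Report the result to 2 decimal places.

44.68

SEM = 26.2000×√(1 − 0.6580) ≃ 15.3220
1 × SEM ≃ 15.3220
Lower bound: 60 − 15.3220 = 44.6780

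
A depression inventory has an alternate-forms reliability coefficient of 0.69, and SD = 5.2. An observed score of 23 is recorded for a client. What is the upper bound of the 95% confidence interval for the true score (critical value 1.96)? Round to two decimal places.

28.67

SEM = 5.20000*√(1 − 0.69000) ≈ 2.89524
Margin = 1.96 * 2.89524 ≈ 5.67467
Upper bound: 23 + 5.67467 = 28.67467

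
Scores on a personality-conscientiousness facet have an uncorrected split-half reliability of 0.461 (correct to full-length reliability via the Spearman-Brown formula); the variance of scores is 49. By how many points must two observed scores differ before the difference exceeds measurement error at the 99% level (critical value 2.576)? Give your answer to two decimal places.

SD = √49 = 7.00000
Spearman-Brown: r = 2(0.461) / (1 + 0.461) = 0.92200 / 1.46100 ≈ 0.63107
The standard error of measurement is 7.00000×√(1 − 0.63107) ≈ 7.00000×0.60739 ≈ 4.25175.
Standard error of the difference = 4.25175·√2 ≈ 6.01288
Smallest detectable difference = 2.576×6.01288 ≈ 15.48917

15.49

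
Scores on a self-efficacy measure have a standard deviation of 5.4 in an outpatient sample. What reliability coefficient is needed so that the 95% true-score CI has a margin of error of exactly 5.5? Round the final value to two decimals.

Required SEM = 5.5 / 1.96 ≈ 2.8061
r = 1 − (SEM / SD)² = 1 − (2.8061 / 5.4)² ≈ 1 − 0.2700 ≈ 0.7300

0.73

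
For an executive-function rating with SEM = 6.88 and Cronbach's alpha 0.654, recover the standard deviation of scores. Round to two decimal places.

11.70

SD = 6.88 / √(1 − 0.654) ≈ 11.696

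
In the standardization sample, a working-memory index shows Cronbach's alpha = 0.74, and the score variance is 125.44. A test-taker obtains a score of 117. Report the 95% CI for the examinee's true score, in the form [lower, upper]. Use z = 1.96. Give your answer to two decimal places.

[105.81, 128.19]

σ = 125.44^(1/2) = 11.200
SEM = 11.200×√(1 − 0.740) ≈ 5.711
Margin = 1.96 × 5.711 ≈ 11.193
Interval: (105.807, 128.193)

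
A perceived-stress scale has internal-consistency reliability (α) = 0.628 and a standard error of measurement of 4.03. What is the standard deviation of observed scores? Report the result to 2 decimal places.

6.61

SD = 4.03 / √(1 − 0.628) ≈ 6.6074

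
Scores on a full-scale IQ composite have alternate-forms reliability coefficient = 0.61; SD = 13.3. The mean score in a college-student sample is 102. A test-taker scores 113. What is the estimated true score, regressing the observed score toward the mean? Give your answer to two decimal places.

Estimated true score = 0.610·113 + (1 − 0.610)·102 ≈ 108.710

108.71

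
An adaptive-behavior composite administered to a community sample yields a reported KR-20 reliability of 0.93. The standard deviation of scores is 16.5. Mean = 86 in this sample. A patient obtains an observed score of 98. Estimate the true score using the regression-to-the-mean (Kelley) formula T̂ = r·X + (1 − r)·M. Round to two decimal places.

T̂ = 0.930(98) + 0.070(86) ≈ 97.160

97.16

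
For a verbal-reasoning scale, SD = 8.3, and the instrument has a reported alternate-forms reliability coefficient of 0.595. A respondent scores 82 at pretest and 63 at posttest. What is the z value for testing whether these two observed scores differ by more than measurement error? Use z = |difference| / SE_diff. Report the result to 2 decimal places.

SEM = 8.3000·√(1 − 0.5950) ≈ 5.2821
SE_diff = √2 · SEM ≈ 7.4700
z = |82 − 63| / 7.4700 = 19 / 7.4700 ≈ 2.5435

2.54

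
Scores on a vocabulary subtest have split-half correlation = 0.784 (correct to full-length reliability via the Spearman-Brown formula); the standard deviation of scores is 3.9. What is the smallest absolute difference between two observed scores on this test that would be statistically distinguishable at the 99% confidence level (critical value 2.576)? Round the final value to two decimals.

Spearman-Brown: r = 2(0.784) / (1 + 0.784) = 1.5680 / 1.7840 ≈ 0.8789
SEM = 3.9000 × √(1 − 0.8789) = 3.9000 × √0.1211 ≈ 3.9000 × 0.3480 ≈ 1.3570
SE_diff = √2 × SEM ≈ 1.9192
Minimum reliable difference = 2.576 × SE_diff ≈ 2.576 × 1.9192 ≈ 4.9437

4.94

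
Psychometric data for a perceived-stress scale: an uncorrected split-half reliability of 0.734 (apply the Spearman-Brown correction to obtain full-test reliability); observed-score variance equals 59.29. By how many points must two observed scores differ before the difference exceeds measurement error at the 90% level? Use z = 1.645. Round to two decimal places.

7.02

SD = √59.29 ≈ 7.700
r_full = 2·0.734 / (1 + 0.734) ≈ 0.847
SEM = 7.700*√(1 − 0.847) ≈ 3.016
SE_diff = SEM * √2 ≈ 3.016 * 1.414 ≈ 4.265
Minimum reliable difference = 1.645 * SE_diff ≈ 1.645 * 4.265 ≈ 7.016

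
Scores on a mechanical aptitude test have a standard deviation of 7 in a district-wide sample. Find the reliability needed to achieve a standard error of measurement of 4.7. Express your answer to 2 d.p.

0.55

Required reliability = 1 − (SEM/SD)² = 1 − 0.451 ≈ 0.549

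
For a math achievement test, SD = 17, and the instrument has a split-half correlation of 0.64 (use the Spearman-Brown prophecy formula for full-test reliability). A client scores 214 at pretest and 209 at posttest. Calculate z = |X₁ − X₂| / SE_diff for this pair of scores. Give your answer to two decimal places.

Full-length reliability (Spearman-Brown) = 2(0.64)/(1+0.64) ≈ 0.7805
SEM = 17.0000·√(1 − 0.7805) ≈ 7.9649
SE_diff = √2 · SEM ≈ 11.2640
z = |214 − 209| / 11.2640 = 5 / 11.2640 ≈ 0.4439

0.44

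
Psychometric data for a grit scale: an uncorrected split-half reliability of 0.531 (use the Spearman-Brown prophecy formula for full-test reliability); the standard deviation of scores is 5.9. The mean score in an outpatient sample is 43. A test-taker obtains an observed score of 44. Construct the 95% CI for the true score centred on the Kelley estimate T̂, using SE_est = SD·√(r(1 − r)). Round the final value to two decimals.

[38.36, 49.02]

r_full = 2·0.531 / (1 + 0.531) ≈ 0.6937
Estimated true score = 0.6937×44 + (1 − 0.6937)×43 ≈ 43.6937
SE_est = SD × √(r(1 − r)) = 5.9000 × √0.2125 ≈ 5.9000 × 0.4610 ≈ 2.7197
95% CI: 43.6937 ± 5.3307 ≈ (38.3630, 49.0243)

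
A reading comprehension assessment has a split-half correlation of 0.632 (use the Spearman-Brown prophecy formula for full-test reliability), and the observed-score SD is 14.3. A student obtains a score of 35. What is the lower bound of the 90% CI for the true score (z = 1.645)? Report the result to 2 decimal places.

23.83

Spearman-Brown: r = 2(0.632) / (1 + 0.632) = 1.264 / 1.632 ≃ 0.775
SEM = 14.300 × √(1 − 0.775) = 14.300 × √0.225 ≃ 14.300 × 0.475 ≃ 6.790
1.645 × SEM ≃ 11.170
Lower bound: 35 − 11.170 = 23.830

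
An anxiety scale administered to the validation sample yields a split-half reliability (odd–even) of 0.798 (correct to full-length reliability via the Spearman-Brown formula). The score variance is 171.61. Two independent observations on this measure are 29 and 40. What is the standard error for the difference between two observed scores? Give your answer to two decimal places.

SD = √171.61 ≃ 13.100
Full-length reliability (Spearman-Brown) = 2(0.798)/(1+0.798) ≃ 0.888
SEM = 13.100 × √(1 − 0.888) = 13.100 × √0.112 ≃ 13.100 × 0.335 ≃ 4.391
Standard error of the difference = 4.391·√2 ≃ 6.210

6.21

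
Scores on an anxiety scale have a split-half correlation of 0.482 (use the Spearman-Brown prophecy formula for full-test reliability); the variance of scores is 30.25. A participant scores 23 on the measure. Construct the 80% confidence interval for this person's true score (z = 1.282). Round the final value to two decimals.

[18.83, 27.17]

σ = 30.25^(1/2) = 5.500
Spearman-Brown: r = 2(0.482) / (1 + 0.482) = 0.964 / 1.482 ≃ 0.650
The standard error of measurement is 5.500×√(1 − 0.650) ≃ 5.500×0.591 ≃ 3.252.
Half-width = 1.282×3.252 ≃ 4.169
Interval: (18.831, 27.169)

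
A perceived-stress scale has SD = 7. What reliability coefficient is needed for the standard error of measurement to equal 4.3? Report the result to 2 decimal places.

0.62

r = 1 − (4.3000/7)² ≈ 1 − 0.3773 ≈ 0.6227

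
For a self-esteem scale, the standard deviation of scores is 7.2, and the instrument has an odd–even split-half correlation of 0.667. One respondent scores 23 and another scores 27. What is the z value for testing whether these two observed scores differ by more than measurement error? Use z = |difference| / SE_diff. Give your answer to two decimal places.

Spearman-Brown: r = 2(0.667) / (1 + 0.667) = 1.334 / 1.667 ≃ 0.800
SEM = 7.200 × √(1 − 0.800) = 7.200 × √0.200 ≃ 7.200 × 0.447 ≃ 3.218
SE_diff = √2 × SEM ≃ 4.551
z = 4 / 4.551 ≃ 0.879

0.88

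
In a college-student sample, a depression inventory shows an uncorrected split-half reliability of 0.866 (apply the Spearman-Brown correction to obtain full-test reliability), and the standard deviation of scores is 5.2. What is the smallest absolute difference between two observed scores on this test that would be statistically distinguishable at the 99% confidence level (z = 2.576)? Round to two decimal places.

Spearman-Brown: r = 2(0.866) / (1 + 0.866) = 1.73200 / 1.86600 ≈ 0.92819
The standard error of measurement is 5.20000*√(1 − 0.92819) ≈ 5.20000*0.26798 ≈ 1.39348.
SE_diff = SEM * √2 ≈ 1.39348 * 1.41421 ≈ 1.97067
Smallest detectable difference = 2.576*1.97067 ≈ 5.07646

5.08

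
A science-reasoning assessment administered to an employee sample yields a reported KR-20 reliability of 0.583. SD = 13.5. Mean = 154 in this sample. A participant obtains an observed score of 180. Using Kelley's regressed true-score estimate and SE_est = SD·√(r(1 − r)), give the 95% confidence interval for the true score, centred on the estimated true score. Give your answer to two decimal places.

Estimated true score = 0.583×180 + (1 − 0.583)×154 ≃ 169.158
SE_est = 13.500·√[r(1 − r)] ≃ 6.656
95% CI: 169.158 ± 13.046 ≃ (156.112, 182.204)

[156.11, 182.20]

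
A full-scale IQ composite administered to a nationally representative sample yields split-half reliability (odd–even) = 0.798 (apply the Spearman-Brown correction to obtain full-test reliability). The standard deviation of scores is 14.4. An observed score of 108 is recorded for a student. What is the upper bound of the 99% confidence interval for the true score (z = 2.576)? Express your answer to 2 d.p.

r_full = 2·0.798 / (1 + 0.798) ≈ 0.888
SEM = 14.400 × √(1 − 0.888) = 14.400 × √0.112 ≈ 14.400 × 0.335 ≈ 4.827
Margin = 2.576 × 4.827 ≈ 12.433
Upper limit = 108 + 12.433 ≈ 120.433

120.43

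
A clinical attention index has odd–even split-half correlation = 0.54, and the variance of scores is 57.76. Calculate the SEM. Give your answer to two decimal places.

4.15

SD = √57.76 ≈ 7.6000
r_full = 2·0.54 / (1 + 0.54) ≈ 0.7013
SEM = 7.6000 * √(1 − 0.7013) = 7.6000 * √0.2987 ≈ 7.6000 * 0.5465 ≈ 4.1537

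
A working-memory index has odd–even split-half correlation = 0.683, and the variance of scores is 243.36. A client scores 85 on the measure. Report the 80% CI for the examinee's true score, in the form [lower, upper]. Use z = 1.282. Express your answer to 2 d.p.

[76.32, 93.68]

σ = 243.36^(1/2) = 15.600
Spearman-Brown: r = 2(0.683) / (1 + 0.683) = 1.366 / 1.683 ≈ 0.812
SEM = 15.600 * √(1 − 0.812) = 15.600 * √0.188 ≈ 15.600 * 0.434 ≈ 6.770
1.282 * SEM ≈ 8.680
CI = 85 ± 8.680 → [76.320, 93.680]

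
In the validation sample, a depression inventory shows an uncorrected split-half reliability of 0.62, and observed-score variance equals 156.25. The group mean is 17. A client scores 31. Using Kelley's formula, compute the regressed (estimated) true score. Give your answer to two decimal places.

27.72

r_full = 2·0.62 / (1 + 0.62) ≈ 0.765
T̂ = 0.765(31) + 0.235(17) ≈ 27.716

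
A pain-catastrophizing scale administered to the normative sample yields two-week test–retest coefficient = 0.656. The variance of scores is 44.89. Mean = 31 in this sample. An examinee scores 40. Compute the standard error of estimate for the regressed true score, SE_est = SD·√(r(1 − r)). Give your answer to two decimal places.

σ = 44.89^(1/2) = 6.70000
SE_est = SD * √(r(1 − r)) = 6.70000 * √0.22566 ≈ 6.70000 * 0.47504 ≈ 3.18278

3.18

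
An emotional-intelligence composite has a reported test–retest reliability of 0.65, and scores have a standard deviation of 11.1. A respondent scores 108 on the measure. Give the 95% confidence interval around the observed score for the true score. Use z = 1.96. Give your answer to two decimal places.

[95.13, 120.87]

The standard error of measurement is 11.100×√(1 − 0.650) ≈ 11.100×0.592 ≈ 6.567.
Half-width = 1.96×6.567 ≈ 12.871
CI = 108 ± 12.871 → [95.129, 120.871]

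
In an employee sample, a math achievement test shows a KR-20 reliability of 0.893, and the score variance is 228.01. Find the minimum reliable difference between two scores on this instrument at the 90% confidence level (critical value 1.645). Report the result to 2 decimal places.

11.49

SD = √228.01 = 15.1000
SEM = 15.1000 · √(1 − 0.8930) = 15.1000 · √0.1070 ≈ 15.1000 · 0.3271 ≈ 4.9393
Standard error of the difference = 4.9393·√2 ≈ 6.9853
Minimum reliable difference = 1.645 · SE_diff ≈ 1.645 · 6.9853 ≈ 11.4908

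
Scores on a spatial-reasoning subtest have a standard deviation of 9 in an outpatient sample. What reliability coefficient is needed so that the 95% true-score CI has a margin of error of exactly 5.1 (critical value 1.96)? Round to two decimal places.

SEM needed = half-width / z = 5.1/1.96 ≈ 2.602
r = 1 − (SEM / SD)² = 1 − (2.602 / 9)² ≈ 1 − 0.084 ≈ 0.916

0.92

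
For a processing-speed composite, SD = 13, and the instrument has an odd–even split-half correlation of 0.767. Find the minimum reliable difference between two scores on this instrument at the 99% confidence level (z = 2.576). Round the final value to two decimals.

17.20

r_full = 2·0.767 / (1 + 0.767) ≈ 0.86814
SEM = 13.00000 * √(1 − 0.86814) = 13.00000 * √0.13186 ≈ 13.00000 * 0.36313 ≈ 4.72066
SE_diff = SEM * √2 ≈ 4.72066 * 1.41421 ≈ 6.67603
Smallest detectable difference = 2.576*6.67603 ≈ 17.19744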